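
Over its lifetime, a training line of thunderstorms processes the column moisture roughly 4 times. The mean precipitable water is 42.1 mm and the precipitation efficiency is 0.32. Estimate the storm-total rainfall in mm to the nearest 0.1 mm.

Each cycle deposits ε × PW = 0.32 × 42.1 = 13.472 mm.
Over 4 cycles: 4 × 13.472 = 53.9 mm.

rainfall ≈ 53.9 mm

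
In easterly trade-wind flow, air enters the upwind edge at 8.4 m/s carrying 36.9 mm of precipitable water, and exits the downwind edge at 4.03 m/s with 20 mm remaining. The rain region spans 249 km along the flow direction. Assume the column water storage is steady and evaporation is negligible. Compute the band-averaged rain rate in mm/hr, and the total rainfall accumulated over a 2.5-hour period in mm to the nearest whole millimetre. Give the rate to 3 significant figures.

R ≈ 3.32 mm/hr; total ≈ 8 mm

Column moisture flux per unit crosswind length is F = V × PW.
Inflow: F_in = 8.4 × 36.9 = 309.96 mm·m/s
Outflow: F_out = 4.03 × 20 = 80.6 mm·m/s
Steady-state rate R = (F_in − F_out)/L = (309.96 − 80.6) / 249000 m = 9.211e-04 mm/s.
R = 9.211e-04 × 3600 = 3.32 mm/hr.
Over 2.5 h: total = 3.32 × 2.5 = 8.3 ≈ 8 mm.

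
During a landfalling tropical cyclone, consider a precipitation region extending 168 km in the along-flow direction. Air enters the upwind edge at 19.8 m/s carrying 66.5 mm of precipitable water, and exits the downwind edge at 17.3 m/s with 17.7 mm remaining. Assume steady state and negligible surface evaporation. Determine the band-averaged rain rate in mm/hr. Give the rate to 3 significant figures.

Column moisture flux per unit crosswind length is F = V × PW.
Inflow: F_in = 19.8 × 66.5 = 1316.7 mm·m/s
Outflow: F_out = 17.3 × 17.7 = 306.21 mm·m/s
Steady-state rate R = (F_in − F_out)/L = (1316.7 − 306.21) / 168000 m = 6.015e-03 mm/s.
R = 6.015e-03 × 3600 = 21.7 mm/hr.

R ≈ 21.7 mm/hr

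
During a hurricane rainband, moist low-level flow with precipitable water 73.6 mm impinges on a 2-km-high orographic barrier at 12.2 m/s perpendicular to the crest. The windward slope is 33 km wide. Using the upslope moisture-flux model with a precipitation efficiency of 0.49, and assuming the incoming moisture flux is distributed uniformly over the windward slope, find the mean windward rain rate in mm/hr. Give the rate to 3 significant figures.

Incoming column moisture flux per unit ridge length: F = V × PW = 12.2 × 73.6 = 897.92 mm·m/s.
Spread over the 33 km slope with efficiency ε = 0.49: R = ε·F/W = 0.49 × 897.92 / 33000 m = 1.333e-02 mm/s.
R = 1.333e-02 × 3600 = 48.0 mm/hr.

R ≈ 48.0 mm/hr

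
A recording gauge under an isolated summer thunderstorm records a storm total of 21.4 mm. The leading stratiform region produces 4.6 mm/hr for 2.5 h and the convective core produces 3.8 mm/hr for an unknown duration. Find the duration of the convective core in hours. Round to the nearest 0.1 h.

Known phases: 4.6 × 2.5 = 11.5 mm.
Remaining depth = 21.4 − 11.5 = 9.9 mm.
Duration = 9.9 / 3.8 = 2.6 h.

duration ≈ 2.6 h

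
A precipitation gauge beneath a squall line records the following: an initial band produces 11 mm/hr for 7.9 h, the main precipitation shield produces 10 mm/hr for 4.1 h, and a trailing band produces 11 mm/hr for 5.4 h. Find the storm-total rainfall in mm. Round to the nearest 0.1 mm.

Total = Σ Rᵢ Δtᵢ = 11 × 7.9 + 10 × 4.1 + 11 × 5.4
      = 86.9 + 41 + 59.4 = 187.3 mm.

total ≈ 187.3 mm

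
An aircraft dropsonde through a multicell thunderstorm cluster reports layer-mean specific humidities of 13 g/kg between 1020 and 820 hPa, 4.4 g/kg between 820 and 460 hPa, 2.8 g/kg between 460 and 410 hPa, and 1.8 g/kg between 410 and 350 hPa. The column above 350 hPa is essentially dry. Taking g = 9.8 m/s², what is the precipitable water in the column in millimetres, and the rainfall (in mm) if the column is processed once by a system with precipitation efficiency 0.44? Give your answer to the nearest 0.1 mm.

Precipitable water is the column-integrated vapour mass per unit area: PW = (1/g) Σ q̄ Δp, with q in kg/kg and Δp in Pa (1 kg/m² of water = 1 mm).
Layer 1020–820 hPa: Δp = 200 hPa = 20000 Pa, q̄ = 0.013 kg/kg → 0.013 × 20000 / 9.8 = 26.53 mm
Layer 820–460 hPa: Δp = 360 hPa = 36000 Pa, q̄ = 0.0044 kg/kg → 0.0044 × 36000 / 9.8 = 16.16 mm
Layer 460–410 hPa: Δp = 50 hPa = 5000 Pa, q̄ = 0.0028 kg/kg → 0.0028 × 5000 / 9.8 = 1.43 mm
Layer 410–350 hPa: Δp = 60 hPa = 6000 Pa, q̄ = 0.0018 kg/kg → 0.0018 × 6000 / 9.8 = 1.10 mm
PW = 26.53 + 16.16 + 1.43 + 1.10 = 45.22 ≈ 45.2 mm.
Rainfall = ε × PW = 0.44 × 45.2 = 19.9 mm.

PW ≈ 45.2 mm; rainfall ≈ 19.9 mm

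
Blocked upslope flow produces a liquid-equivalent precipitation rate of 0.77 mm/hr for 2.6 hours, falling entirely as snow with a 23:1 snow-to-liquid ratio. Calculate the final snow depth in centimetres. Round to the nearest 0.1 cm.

Liquid-equivalent depth = 0.77 × 2.6 = 2.002 mm.
Snow depth = 2.002 mm × 23 = 46.046 mm = 4.6 cm.

snow depth ≈ 4.6 cm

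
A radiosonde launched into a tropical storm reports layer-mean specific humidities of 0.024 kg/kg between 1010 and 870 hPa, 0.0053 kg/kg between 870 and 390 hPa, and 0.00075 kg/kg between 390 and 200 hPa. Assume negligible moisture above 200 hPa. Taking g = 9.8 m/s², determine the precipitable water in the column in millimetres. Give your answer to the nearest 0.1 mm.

Precipitable water is the column-integrated vapour mass per unit area: PW = (1/g) Σ q̄ Δp, with q in kg/kg and Δp in Pa (1 kg/m² of water = 1 mm).
Layer 1010–870 hPa: Δp = 140 hPa = 14000 Pa, q̄ = 0.024 kg/kg → 0.024 × 14000 / 9.8 = 34.29 mm
Layer 870–390 hPa: Δp = 480 hPa = 48000 Pa, q̄ = 0.0053 kg/kg → 0.0053 × 48000 / 9.8 = 25.96 mm
Layer 390–200 hPa: Δp = 190 hPa = 19000 Pa, q̄ = 0.00075 kg/kg → 0.00075 × 19000 / 9.8 = 1.45 mm
PW = 34.29 + 25.96 + 1.45 = 61.70 ≈ 61.7 mm.

PW ≈ 61.7 mm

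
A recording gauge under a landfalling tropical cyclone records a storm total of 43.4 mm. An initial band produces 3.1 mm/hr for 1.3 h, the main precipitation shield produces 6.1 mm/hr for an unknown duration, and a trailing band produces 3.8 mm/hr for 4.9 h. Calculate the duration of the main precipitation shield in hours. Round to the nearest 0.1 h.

duration ≈ 3.4 h

Known phases: 3.1 × 1.3 + 3.8 × 4.9 = 4.03 + 18.62 = 22.65 mm.
Remaining depth = 43.4 − 22.65 = 20.75 mm.
Duration = 20.75 / 6.1 = 3.4 h.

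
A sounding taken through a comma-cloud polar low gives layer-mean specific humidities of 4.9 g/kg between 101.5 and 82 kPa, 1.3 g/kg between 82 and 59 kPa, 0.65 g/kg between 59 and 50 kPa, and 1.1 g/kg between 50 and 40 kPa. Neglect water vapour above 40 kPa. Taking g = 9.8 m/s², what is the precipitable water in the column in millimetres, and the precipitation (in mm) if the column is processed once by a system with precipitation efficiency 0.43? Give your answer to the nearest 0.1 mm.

PW ≈ 14.5 mm; precipitation ≈ 6.2 mm

Precipitable water is the column-integrated vapour mass per unit area: PW = (1/g) Σ q̄ Δp, with q in kg/kg and Δp in Pa (1 kg/m² of water = 1 mm).
Layer 101.5–82 kPa: Δp = 195 hPa = 19500 Pa, q̄ = 0.0049 kg/kg → 0.0049 × 19500 / 9.8 = 9.75 mm
Layer 82–59 kPa: Δp = 230 hPa = 23000 Pa, q̄ = 0.0013 kg/kg → 0.0013 × 23000 / 9.8 = 3.05 mm
Layer 59–50 kPa: Δp = 90 hPa = 9000 Pa, q̄ = 0.00065 kg/kg → 0.00065 × 9000 / 9.8 = 0.60 mm
Layer 50–40 kPa: Δp = 100 hPa = 10000 Pa, q̄ = 0.0011 kg/kg → 0.0011 × 10000 / 9.8 = 1.12 mm
PW = 9.75 + 3.05 + 0.60 + 1.12 = 14.52 ≈ 14.5 mm.
Precipitation = ε × PW = 0.43 × 14.5 = 6.2 mm.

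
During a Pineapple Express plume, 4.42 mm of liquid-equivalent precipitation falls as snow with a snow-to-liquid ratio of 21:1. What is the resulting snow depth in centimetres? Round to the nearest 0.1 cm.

snow depth ≈ 9.3 cm

Snow depth = liquid × ratio = 4.42 mm × 21 = 92.82 mm = 9.3 cm.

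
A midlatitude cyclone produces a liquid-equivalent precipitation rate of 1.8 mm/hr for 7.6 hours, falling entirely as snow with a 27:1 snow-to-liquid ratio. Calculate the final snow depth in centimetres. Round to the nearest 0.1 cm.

Liquid-equivalent depth = 1.8 × 7.6 = 13.68 mm.
Snow depth = 13.68 mm × 27 = 369.36 mm = 36.9 cm.

snow depth ≈ 36.9 cm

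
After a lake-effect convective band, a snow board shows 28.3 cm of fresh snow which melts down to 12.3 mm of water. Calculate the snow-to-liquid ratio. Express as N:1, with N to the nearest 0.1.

ratio ≈ 23.0

Ratio = snow depth / SWE = 283 mm / 12.3 mm = 23.0, i.e. 23.0:1.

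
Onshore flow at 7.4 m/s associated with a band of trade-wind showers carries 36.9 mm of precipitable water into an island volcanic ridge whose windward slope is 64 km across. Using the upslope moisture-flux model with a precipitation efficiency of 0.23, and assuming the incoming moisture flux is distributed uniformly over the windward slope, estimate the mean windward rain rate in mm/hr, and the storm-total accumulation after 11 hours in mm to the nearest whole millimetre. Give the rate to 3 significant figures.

R ≈ 3.53 mm/hr; total ≈ 39 mm

Incoming column moisture flux per unit ridge length: F = V × PW = 7.4 × 36.9 = 273.06 mm·m/s.
Spread over the 64 km slope with efficiency ε = 0.23: R = ε·F/W = 0.23 × 273.06 / 64000 m = 9.813e-04 mm/s.
R = 9.813e-04 × 3600 = 3.53 mm/hr.
Over 11 h: total = 3.53 × 11 = 38.83 ≈ 39 mm.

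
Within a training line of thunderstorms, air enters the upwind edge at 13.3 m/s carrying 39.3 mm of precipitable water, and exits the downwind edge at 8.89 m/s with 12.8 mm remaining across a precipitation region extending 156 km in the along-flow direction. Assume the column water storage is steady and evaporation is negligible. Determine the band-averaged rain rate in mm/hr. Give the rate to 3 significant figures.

Column moisture flux per unit crosswind length is F = V × PW.
Inflow: F_in = 13.3 × 39.3 = 522.69 mm·m/s
Outflow: F_out = 8.89 × 12.8 = 113.792 mm·m/s
Steady-state rate R = (F_in − F_out)/L = (522.69 − 113.792) / 156000 m = 2.621e-03 mm/s.
R = 2.621e-03 × 3600 = 9.44 mm/hr.

R ≈ 9.44 mm/hr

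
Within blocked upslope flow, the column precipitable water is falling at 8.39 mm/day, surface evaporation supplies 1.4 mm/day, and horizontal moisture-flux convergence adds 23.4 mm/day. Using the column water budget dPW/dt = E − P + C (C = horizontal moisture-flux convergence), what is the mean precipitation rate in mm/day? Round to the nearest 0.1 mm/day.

dPW/dt = -8.39 mm/day.
P = E + C − dPW/dt = 1.4 + (23.4) − (-8.39) = 33.2 mm/day.

P ≈ 33.2 mm/day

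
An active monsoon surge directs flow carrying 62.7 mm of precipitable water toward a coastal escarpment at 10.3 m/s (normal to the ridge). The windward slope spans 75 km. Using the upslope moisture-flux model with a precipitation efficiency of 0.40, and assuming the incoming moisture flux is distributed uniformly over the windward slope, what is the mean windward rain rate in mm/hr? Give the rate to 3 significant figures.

R ≈ 12.4 mm/hr

Incoming column moisture flux per unit ridge length: F = V × PW = 10.3 × 62.7 = 645.81 mm·m/s.
Spread over the 75 km slope with efficiency ε = 0.40: R = ε·F/W = 0.40 × 645.81 / 75000 m = 3.444e-03 mm/s.
R = 3.444e-03 × 3600 = 12.4 mm/hr.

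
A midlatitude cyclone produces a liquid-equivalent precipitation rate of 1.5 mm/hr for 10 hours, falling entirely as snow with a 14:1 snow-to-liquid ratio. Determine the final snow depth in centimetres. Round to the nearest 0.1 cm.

Liquid-equivalent depth = 1.5 × 10 = 15 mm.
Snow depth = 15 mm × 14 = 210 mm = 21.0 cm.

snow depth ≈ 21.0 cm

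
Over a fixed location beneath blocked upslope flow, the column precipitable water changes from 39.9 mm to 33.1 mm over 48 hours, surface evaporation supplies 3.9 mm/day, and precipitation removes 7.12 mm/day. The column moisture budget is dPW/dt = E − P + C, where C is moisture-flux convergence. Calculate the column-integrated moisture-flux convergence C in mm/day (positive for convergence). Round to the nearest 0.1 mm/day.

C ≈ -0.2 mm/day

dPW/dt = (33.1 − 39.9) mm / (48/24 day) = -3.400 mm/day.
C = dPW/dt − E + P = (-3.400) − 3.9 + 7.12 = -0.2 mm/day.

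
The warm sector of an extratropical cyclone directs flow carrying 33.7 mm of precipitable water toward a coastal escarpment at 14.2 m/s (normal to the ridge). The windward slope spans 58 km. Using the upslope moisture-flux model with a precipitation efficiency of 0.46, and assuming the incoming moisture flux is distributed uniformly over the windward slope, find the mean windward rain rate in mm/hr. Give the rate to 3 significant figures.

R ≈ 13.7 mm/hr

Incoming column moisture flux per unit ridge length: F = V × PW = 14.2 × 33.7 = 478.54 mm·m/s.
Spread over the 58 km slope with efficiency ε = 0.46: R = ε·F/W = 0.46 × 478.54 / 58000 m = 3.795e-03 mm/s.
R = 3.795e-03 × 3600 = 13.7 mm/hr.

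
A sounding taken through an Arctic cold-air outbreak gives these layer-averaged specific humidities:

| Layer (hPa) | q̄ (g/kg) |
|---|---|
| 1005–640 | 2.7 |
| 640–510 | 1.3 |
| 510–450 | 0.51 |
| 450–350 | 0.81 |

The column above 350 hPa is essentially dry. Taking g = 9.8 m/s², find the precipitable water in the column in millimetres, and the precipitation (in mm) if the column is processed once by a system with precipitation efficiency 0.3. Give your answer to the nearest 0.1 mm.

Precipitable water is the column-integrated vapour mass per unit area: PW = (1/g) Σ q̄ Δp, with q in kg/kg and Δp in Pa (1 kg/m² of water = 1 mm).
Layer 1005–640 hPa: Δp = 365 hPa = 36500 Pa, q̄ = 0.0027 kg/kg → 0.0027 × 36500 / 9.8 = 10.06 mm
Layer 640–510 hPa: Δp = 130 hPa = 13000 Pa, q̄ = 0.0013 kg/kg → 0.0013 × 13000 / 9.8 = 1.72 mm
Layer 510–450 hPa: Δp = 60 hPa = 6000 Pa, q̄ = 0.00051 kg/kg → 0.00051 × 6000 / 9.8 = 0.31 mm
Layer 450–350 hPa: Δp = 100 hPa = 10000 Pa, q̄ = 0.00081 kg/kg → 0.00081 × 10000 / 9.8 = 0.83 mm
PW = 10.06 + 1.72 + 0.31 + 0.83 = 12.92 ≈ 12.9 mm.
Precipitation = ε × PW = 0.3 × 12.9 = 3.9 mm.

PW ≈ 12.9 mm; precipitation ≈ 3.9 mm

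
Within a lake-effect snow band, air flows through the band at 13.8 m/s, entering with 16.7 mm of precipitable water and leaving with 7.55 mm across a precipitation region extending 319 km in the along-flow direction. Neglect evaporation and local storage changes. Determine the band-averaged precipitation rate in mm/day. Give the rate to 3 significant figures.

R ≈ 34.2 mm/day

Column moisture flux per unit crosswind length is F = V × PW.
Inflow: F_in = 13.8 × 16.7 = 230.46 mm·m/s
Outflow: F_out = 13.8 × 7.55 = 104.19 mm·m/s
Steady-state rate R = (F_in − F_out)/L = (230.46 − 104.19) / 319000 m = 3.958e-04 mm/s.
R = 3.958e-04 × 3600 × 24 = 34.2 mm/day.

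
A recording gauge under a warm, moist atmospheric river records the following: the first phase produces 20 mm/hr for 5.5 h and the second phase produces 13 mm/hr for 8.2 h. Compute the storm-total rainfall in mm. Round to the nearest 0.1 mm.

Total = Σ Rᵢ Δtᵢ = 20 × 5.5 + 13 × 8.2
      = 110 + 106.6 = 216.6 mm.

total ≈ 216.6 mm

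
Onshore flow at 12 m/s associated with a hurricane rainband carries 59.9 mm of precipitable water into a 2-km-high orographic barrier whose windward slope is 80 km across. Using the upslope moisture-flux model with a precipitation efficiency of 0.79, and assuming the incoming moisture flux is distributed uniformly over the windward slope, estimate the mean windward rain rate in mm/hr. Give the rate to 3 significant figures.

R ≈ 25.6 mm/hr

Incoming column moisture flux per unit ridge length: F = V × PW = 12 × 59.9 = 718.8 mm·m/s.
Spread over the 80 km slope with efficiency ε = 0.79: R = ε·F/W = 0.79 × 718.8 / 80000 m = 7.098e-03 mm/s.
R = 7.098e-03 × 3600 = 25.6 mm/hr.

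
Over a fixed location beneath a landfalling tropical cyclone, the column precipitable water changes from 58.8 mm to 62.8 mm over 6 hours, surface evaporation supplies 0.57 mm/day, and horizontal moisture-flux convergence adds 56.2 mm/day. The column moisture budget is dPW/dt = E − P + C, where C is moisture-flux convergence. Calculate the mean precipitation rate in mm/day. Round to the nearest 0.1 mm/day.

dPW/dt = (62.8 − 58.8) mm / (6/24 day) = +16.000 mm/day.
P = E + C − dPW/dt = 0.57 + (56.2) − (+16.000) = 40.8 mm/day.

P ≈ 40.8 mm/day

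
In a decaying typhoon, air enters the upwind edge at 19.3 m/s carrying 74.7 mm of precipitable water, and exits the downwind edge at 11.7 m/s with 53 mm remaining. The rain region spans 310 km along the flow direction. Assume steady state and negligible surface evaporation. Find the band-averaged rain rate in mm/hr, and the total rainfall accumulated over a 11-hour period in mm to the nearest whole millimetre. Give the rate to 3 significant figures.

R ≈ 9.54 mm/hr; total ≈ 105 mm

Column moisture flux per unit crosswind length is F = V × PW.
Inflow: F_in = 19.3 × 74.7 = 1441.71 mm·m/s
Outflow: F_out = 11.7 × 53 = 620.1 mm·m/s
Steady-state rate R = (F_in − F_out)/L = (1441.71 − 620.1) / 310000 m = 2.650e-03 mm/s.
R = 2.650e-03 × 3600 = 9.54 mm/hr.
Over 11 h: total = 9.54 × 11 = 104.94 ≈ 105 mm.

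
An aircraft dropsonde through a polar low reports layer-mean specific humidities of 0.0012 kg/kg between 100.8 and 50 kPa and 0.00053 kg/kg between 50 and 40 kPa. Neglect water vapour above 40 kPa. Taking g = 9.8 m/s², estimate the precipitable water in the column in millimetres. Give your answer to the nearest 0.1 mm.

Precipitable water is the column-integrated vapour mass per unit area: PW = (1/g) Σ q̄ Δp, with q in kg/kg and Δp in Pa (1 kg/m² of water = 1 mm).
Layer 100.8–50 kPa: Δp = 508 hPa = 50800 Pa, q̄ = 0.0012 kg/kg → 0.0012 × 50800 / 9.8 = 6.22 mm
Layer 50–40 kPa: Δp = 100 hPa = 10000 Pa, q̄ = 0.00053 kg/kg → 0.00053 × 10000 / 9.8 = 0.54 mm
PW = 6.22 + 0.54 = 6.76 ≈ 6.8 mm.

PW ≈ 6.8 mm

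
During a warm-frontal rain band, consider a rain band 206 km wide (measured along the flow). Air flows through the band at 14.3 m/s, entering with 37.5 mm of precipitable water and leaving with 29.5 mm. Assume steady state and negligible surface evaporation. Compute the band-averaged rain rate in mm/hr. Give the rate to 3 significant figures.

Column moisture flux per unit crosswind length is F = V × PW.
Inflow: F_in = 14.3 × 37.5 = 536.25 mm·m/s
Outflow: F_out = 14.3 × 29.5 = 421.85 mm·m/s
Steady-state rate R = (F_in − F_out)/L = (536.25 − 421.85) / 206000 m = 5.553e-04 mm/s.
R = 5.553e-04 × 3600 = 2.00 mm/hr.

R ≈ 2.00 mm/hr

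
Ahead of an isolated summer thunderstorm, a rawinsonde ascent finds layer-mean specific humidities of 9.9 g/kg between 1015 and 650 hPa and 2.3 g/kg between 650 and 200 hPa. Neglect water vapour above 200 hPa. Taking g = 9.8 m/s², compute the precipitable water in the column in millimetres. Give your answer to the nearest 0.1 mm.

PW ≈ 47.4 mm

Precipitable water is the column-integrated vapour mass per unit area: PW = (1/g) Σ q̄ Δp, with q in kg/kg and Δp in Pa (1 kg/m² of water = 1 mm).
Layer 1015–650 hPa: Δp = 365 hPa = 36500 Pa, q̄ = 0.0099 kg/kg → 0.0099 × 36500 / 9.8 = 36.87 mm
Layer 650–200 hPa: Δp = 450 hPa = 45000 Pa, q̄ = 0.0023 kg/kg → 0.0023 × 45000 / 9.8 = 10.56 mm
PW = 36.87 + 10.56 = 47.43 ≈ 47.4 mm.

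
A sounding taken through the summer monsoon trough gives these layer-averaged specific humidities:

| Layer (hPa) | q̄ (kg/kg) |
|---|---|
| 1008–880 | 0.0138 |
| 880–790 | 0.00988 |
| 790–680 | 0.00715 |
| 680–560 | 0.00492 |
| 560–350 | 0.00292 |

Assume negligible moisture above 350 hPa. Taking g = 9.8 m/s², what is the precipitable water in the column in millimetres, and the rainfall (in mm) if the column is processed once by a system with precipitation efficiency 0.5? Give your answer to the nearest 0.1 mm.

PW ≈ 47.4 mm; rainfall ≈ 23.7 mm

Precipitable water is the column-integrated vapour mass per unit area: PW = (1/g) Σ q̄ Δp, with q in kg/kg and Δp in Pa (1 kg/m² of water = 1 mm).
Layer 1008–880 hPa: Δp = 128 hPa = 12800 Pa, q̄ = 0.0138 kg/kg → 0.0138 × 12800 / 9.8 = 18.02 mm
Layer 880–790 hPa: Δp = 90 hPa = 9000 Pa, q̄ = 0.00988 kg/kg → 0.00988 × 9000 / 9.8 = 9.07 mm
Layer 790–680 hPa: Δp = 110 hPa = 11000 Pa, q̄ = 0.00715 kg/kg → 0.00715 × 11000 / 9.8 = 8.03 mm
Layer 680–560 hPa: Δp = 120 hPa = 12000 Pa, q̄ = 0.00492 kg/kg → 0.00492 × 12000 / 9.8 = 6.02 mm
Layer 560–350 hPa: Δp = 210 hPa = 21000 Pa, q̄ = 0.00292 kg/kg → 0.00292 × 21000 / 9.8 = 6.26 mm
PW = 18.02 + 9.07 + 8.03 + 6.02 + 6.26 = 47.40 ≈ 47.4 mm.
Rainfall = ε × PW = 0.5 × 47.4 = 23.7 mm.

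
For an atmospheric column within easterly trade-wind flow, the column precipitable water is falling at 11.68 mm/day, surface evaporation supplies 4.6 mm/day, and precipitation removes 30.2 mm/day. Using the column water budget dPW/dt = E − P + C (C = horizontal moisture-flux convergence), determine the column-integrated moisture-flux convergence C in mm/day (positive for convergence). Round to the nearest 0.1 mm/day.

dPW/dt = -11.68 mm/day.
C = dPW/dt − E + P = (-11.68) − 4.6 + 30.2 = 13.9 mm/day.

C ≈ 13.9 mm/day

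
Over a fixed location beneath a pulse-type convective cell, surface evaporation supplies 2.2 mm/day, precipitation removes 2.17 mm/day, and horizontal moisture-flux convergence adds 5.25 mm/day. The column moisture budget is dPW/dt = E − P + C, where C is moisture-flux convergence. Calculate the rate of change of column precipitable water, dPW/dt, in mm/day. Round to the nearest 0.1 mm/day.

dPW/dt ≈ 5.3 mm/day

dPW/dt = E − P + C = 2.2 − 2.17 + (5.25) = 5.3 mm/day.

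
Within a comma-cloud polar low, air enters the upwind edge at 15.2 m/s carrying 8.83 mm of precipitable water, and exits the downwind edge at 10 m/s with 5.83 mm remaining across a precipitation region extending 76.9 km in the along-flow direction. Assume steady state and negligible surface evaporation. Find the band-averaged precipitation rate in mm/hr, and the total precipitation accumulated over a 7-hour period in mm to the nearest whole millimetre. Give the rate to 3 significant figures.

Column moisture flux per unit crosswind length is F = V × PW.
Inflow: F_in = 15.2 × 8.83 = 134.216 mm·m/s
Outflow: F_out = 10 × 5.83 = 58.3 mm·m/s
Steady-state rate R = (F_in − F_out)/L = (134.216 − 58.3) / 76900 m = 9.872e-04 mm/s.
R = 9.872e-04 × 3600 = 3.55 mm/hr.
Over 7 h: total = 3.55 × 7 = 24.85 ≈ 25 mm.

R ≈ 3.55 mm/hr; total ≈ 25 mm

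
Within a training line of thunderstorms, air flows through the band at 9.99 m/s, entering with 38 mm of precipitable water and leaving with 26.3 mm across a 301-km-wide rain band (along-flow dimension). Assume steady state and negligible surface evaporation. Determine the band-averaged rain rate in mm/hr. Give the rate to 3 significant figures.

R ≈ 1.40 mm/hr

Column moisture flux per unit crosswind length is F = V × PW.
Inflow: F_in = 9.99 × 38 = 379.62 mm·m/s
Outflow: F_out = 9.99 × 26.3 = 262.737 mm·m/s
Steady-state rate R = (F_in − F_out)/L = (379.62 − 262.737) / 301000 m = 3.883e-04 mm/s.
R = 3.883e-04 × 3600 = 1.40 mm/hr.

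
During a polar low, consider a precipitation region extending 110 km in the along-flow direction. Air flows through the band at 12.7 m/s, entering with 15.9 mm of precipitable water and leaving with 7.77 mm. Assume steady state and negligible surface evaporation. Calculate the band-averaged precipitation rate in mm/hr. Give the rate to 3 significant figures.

Column moisture flux per unit crosswind length is F = V × PW.
Inflow: F_in = 12.7 × 15.9 = 201.93 mm·m/s
Outflow: F_out = 12.7 × 7.77 = 98.679 mm·m/s
Steady-state rate R = (F_in − F_out)/L = (201.93 − 98.679) / 110000 m = 9.386e-04 mm/s.
R = 9.386e-04 × 3600 = 3.38 mm/hr.

R ≈ 3.38 mm/hr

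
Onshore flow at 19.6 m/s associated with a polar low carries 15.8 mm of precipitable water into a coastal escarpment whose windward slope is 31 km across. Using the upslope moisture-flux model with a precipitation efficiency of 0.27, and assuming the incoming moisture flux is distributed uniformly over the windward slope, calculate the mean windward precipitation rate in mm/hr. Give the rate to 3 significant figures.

Incoming column moisture flux per unit ridge length: F = V × PW = 19.6 × 15.8 = 309.68 mm·m/s.
Spread over the 31 km slope with efficiency ε = 0.27: R = ε·F/W = 0.27 × 309.68 / 31000 m = 2.697e-03 mm/s.
R = 2.697e-03 × 3600 = 9.71 mm/hr.

R ≈ 9.71 mm/hr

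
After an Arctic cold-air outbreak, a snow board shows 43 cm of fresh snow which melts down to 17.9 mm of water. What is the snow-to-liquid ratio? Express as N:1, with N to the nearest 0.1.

Ratio = snow depth / SWE = 430 mm / 17.9 mm = 24.0, i.e. 24.0:1.

ratio ≈ 24.0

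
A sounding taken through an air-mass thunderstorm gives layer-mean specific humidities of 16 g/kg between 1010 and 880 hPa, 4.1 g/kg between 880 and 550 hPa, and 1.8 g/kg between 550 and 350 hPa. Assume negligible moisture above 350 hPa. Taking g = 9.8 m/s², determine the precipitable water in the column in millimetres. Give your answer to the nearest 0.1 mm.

PW ≈ 38.7 mm

Precipitable water is the column-integrated vapour mass per unit area: PW = (1/g) Σ q̄ Δp, with q in kg/kg and Δp in Pa (1 kg/m² of water = 1 mm).
Layer 1010–880 hPa: Δp = 130 hPa = 13000 Pa, q̄ = 0.016 kg/kg → 0.016 × 13000 / 9.8 = 21.22 mm
Layer 880–550 hPa: Δp = 330 hPa = 33000 Pa, q̄ = 0.0041 kg/kg → 0.0041 × 33000 / 9.8 = 13.81 mm
Layer 550–350 hPa: Δp = 200 hPa = 20000 Pa, q̄ = 0.0018 kg/kg → 0.0018 × 20000 / 9.8 = 3.67 mm
PW = 21.22 + 13.81 + 3.67 = 38.70 ≈ 38.7 mm.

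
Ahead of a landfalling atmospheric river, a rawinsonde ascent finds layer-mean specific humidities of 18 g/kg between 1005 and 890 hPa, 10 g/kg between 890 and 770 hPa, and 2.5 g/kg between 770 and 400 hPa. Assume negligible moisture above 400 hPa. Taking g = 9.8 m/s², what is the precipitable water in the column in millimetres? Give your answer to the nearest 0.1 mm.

Precipitable water is the column-integrated vapour mass per unit area: PW = (1/g) Σ q̄ Δp, with q in kg/kg and Δp in Pa (1 kg/m² of water = 1 mm).
Layer 1005–890 hPa: Δp = 115 hPa = 11500 Pa, q̄ = 0.018 kg/kg → 0.018 × 11500 / 9.8 = 21.12 mm
Layer 890–770 hPa: Δp = 120 hPa = 12000 Pa, q̄ = 0.01 kg/kg → 0.01 × 12000 / 9.8 = 12.24 mm
Layer 770–400 hPa: Δp = 370 hPa = 37000 Pa, q̄ = 0.0025 kg/kg → 0.0025 × 37000 / 9.8 = 9.44 mm
PW = 21.12 + 12.24 + 9.44 = 42.80 ≈ 42.8 mm.

PW ≈ 42.8 mm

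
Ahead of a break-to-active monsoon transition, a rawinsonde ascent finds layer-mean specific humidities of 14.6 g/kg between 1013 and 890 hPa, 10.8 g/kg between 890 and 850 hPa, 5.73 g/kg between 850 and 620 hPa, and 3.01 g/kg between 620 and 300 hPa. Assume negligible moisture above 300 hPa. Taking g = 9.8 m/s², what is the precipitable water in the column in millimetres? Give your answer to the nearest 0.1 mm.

PW ≈ 46.0 mm

Precipitable water is the column-integrated vapour mass per unit area: PW = (1/g) Σ q̄ Δp, with q in kg/kg and Δp in Pa (1 kg/m² of water = 1 mm).
Layer 1013–890 hPa: Δp = 123 hPa = 12300 Pa, q̄ = 0.0146 kg/kg → 0.0146 × 12300 / 9.8 = 18.32 mm
Layer 890–850 hPa: Δp = 40 hPa = 4000 Pa, q̄ = 0.0108 kg/kg → 0.0108 × 4000 / 9.8 = 4.41 mm
Layer 850–620 hPa: Δp = 230 hPa = 23000 Pa, q̄ = 0.00573 kg/kg → 0.00573 × 23000 / 9.8 = 13.45 mm
Layer 620–300 hPa: Δp = 320 hPa = 32000 Pa, q̄ = 0.00301 kg/kg → 0.00301 × 32000 / 9.8 = 9.83 mm
PW = 18.32 + 4.41 + 13.45 + 9.83 = 46.01 ≈ 46.0 mm.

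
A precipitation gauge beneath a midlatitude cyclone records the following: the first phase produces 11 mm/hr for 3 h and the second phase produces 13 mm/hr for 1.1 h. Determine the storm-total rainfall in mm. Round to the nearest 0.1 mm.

Total = Σ Rᵢ Δtᵢ = 11 × 3 + 13 × 1.1
      = 33 + 14.3 = 47.3 mm.

total ≈ 47.3 mm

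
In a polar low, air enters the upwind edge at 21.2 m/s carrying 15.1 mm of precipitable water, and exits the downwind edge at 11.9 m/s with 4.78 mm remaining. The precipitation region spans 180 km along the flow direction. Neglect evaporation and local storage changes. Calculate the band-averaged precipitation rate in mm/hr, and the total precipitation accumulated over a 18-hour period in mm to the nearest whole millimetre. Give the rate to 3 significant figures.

R ≈ 5.26 mm/hr; total ≈ 95 mm

Column moisture flux per unit crosswind length is F = V × PW.
Inflow: F_in = 21.2 × 15.1 = 320.12 mm·m/s
Outflow: F_out = 11.9 × 4.78 = 56.882 mm·m/s
Steady-state rate R = (F_in − F_out)/L = (320.12 − 56.882) / 180000 m = 1.462e-03 mm/s.
R = 1.462e-03 × 3600 = 5.26 mm/hr.
Over 18 h: total = 5.26 × 18 = 94.68 ≈ 95 mm.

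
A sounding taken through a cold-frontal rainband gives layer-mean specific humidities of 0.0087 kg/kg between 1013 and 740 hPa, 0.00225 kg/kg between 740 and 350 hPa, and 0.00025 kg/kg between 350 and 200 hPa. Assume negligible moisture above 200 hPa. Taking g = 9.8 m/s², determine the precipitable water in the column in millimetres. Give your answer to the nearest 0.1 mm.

PW ≈ 33.6 mm

Precipitable water is the column-integrated vapour mass per unit area: PW = (1/g) Σ q̄ Δp, with q in kg/kg and Δp in Pa (1 kg/m² of water = 1 mm).
Layer 1013–740 hPa: Δp = 273 hPa = 27300 Pa, q̄ = 0.0087 kg/kg → 0.0087 × 27300 / 9.8 = 24.24 mm
Layer 740–350 hPa: Δp = 390 hPa = 39000 Pa, q̄ = 0.00225 kg/kg → 0.00225 × 39000 / 9.8 = 8.95 mm
Layer 350–200 hPa: Δp = 150 hPa = 15000 Pa, q̄ = 0.00025 kg/kg → 0.00025 × 15000 / 9.8 = 0.38 mm
PW = 24.24 + 8.95 + 0.38 = 33.57 ≈ 33.6 mm.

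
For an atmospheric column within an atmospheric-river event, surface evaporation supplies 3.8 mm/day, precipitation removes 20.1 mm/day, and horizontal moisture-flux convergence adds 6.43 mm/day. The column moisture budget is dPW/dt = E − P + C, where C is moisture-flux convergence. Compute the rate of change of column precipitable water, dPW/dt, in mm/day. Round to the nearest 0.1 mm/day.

dPW/dt = E − P + C = 3.8 − 20.1 + (6.43) = -9.9 mm/day.

dPW/dt ≈ -9.9 mm/day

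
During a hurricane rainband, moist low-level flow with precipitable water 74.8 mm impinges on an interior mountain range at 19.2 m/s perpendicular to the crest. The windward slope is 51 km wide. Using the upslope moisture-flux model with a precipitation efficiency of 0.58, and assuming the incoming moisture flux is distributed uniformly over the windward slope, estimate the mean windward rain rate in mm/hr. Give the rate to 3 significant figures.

R ≈ 58.8 mm/hr

Incoming column moisture flux per unit ridge length: F = V × PW = 19.2 × 74.8 = 1436.16 mm·m/s.
Spread over the 51 km slope with efficiency ε = 0.58: R = ε·F/W = 0.58 × 1436.16 / 51000 m = 1.633e-02 mm/s.
R = 1.633e-02 × 3600 = 58.8 mm/hr.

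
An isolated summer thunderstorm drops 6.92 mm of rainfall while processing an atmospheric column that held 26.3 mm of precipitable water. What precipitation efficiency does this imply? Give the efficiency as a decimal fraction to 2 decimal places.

ε = rainfall / PW = 6.92 / 26.3 = 0.26.

ε ≈ 0.26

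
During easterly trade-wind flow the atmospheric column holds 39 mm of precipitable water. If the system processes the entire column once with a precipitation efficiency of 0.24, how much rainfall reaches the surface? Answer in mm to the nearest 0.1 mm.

rainfall ≈ 9.4 mm

Rainfall = ε × PW = 0.24 × 39 = 9.4 mm.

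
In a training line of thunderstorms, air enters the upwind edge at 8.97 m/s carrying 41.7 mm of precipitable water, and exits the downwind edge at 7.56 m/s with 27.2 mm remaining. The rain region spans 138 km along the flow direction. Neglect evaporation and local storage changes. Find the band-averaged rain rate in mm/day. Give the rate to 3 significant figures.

Column moisture flux per unit crosswind length is F = V × PW.
Inflow: F_in = 8.97 × 41.7 = 374.049 mm·m/s
Outflow: F_out = 7.56 × 27.2 = 205.632 mm·m/s
Steady-state rate R = (F_in − F_out)/L = (374.049 − 205.632) / 138000 m = 1.220e-03 mm/s.
R = 1.220e-03 × 3600 × 24 = 105 mm/day.

R ≈ 105 mm/day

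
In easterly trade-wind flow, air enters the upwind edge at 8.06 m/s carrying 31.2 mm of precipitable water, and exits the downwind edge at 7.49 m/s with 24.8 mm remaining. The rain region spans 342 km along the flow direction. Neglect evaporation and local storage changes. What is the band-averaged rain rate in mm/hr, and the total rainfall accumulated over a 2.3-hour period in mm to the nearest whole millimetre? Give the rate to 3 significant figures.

Column moisture flux per unit crosswind length is F = V × PW.
Inflow: F_in = 8.06 × 31.2 = 251.472 mm·m/s
Outflow: F_out = 7.49 × 24.8 = 185.752 mm·m/s
Steady-state rate R = (F_in − F_out)/L = (251.472 − 185.752) / 342000 m = 1.922e-04 mm/s.
R = 1.922e-04 × 3600 = 0.692 mm/hr.
Over 2.3 h: total = 0.692 × 2.3 = 1.5916 ≈ 2 mm.

R ≈ 0.692 mm/hr; total ≈ 2 mm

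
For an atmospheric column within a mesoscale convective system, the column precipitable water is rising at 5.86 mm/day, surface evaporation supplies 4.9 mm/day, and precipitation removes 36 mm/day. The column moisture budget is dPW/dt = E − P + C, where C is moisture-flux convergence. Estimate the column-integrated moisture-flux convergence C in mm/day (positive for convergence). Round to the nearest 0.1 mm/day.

C ≈ 37.0 mm/day

dPW/dt = +5.86 mm/day.
C = dPW/dt − E + P = (+5.86) − 4.9 + 36 = 37.0 mm/day.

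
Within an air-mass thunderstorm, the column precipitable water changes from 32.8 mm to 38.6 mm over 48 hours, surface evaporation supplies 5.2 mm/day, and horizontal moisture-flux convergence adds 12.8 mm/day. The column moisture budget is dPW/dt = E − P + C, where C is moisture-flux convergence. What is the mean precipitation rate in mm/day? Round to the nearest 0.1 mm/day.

dPW/dt = (38.6 − 32.8) mm / (48/24 day) = +2.900 mm/day.
P = E + C − dPW/dt = 5.2 + (12.8) − (+2.900) = 15.1 mm/day.

P ≈ 15.1 mm/day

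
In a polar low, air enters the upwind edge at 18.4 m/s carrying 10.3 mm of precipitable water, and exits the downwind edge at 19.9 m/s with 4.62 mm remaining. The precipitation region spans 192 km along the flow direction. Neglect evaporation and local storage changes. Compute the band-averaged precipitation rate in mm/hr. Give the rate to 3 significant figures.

R ≈ 1.83 mm/hr

Column moisture flux per unit crosswind length is F = V × PW.
Inflow: F_in = 18.4 × 10.3 = 189.52 mm·m/s
Outflow: F_out = 19.9 × 4.62 = 91.938 mm·m/s
Steady-state rate R = (F_in − F_out)/L = (189.52 − 91.938) / 192000 m = 5.082e-04 mm/s.
R = 5.082e-04 × 3600 = 1.83 mm/hr.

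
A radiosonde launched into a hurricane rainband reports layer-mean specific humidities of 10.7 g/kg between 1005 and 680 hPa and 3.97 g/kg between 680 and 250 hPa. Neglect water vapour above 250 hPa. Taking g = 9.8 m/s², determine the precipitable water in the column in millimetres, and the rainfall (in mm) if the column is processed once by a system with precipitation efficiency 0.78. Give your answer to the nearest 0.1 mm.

Precipitable water is the column-integrated vapour mass per unit area: PW = (1/g) Σ q̄ Δp, with q in kg/kg and Δp in Pa (1 kg/m² of water = 1 mm).
Layer 1005–680 hPa: Δp = 325 hPa = 32500 Pa, q̄ = 0.0107 kg/kg → 0.0107 × 32500 / 9.8 = 35.48 mm
Layer 680–250 hPa: Δp = 430 hPa = 43000 Pa, q̄ = 0.00397 kg/kg → 0.00397 × 43000 / 9.8 = 17.42 mm
PW = 35.48 + 17.42 = 52.90 ≈ 52.9 mm.
Rainfall = ε × PW = 0.78 × 52.9 = 41.3 mm.

PW ≈ 52.9 mm; rainfall ≈ 41.3 mm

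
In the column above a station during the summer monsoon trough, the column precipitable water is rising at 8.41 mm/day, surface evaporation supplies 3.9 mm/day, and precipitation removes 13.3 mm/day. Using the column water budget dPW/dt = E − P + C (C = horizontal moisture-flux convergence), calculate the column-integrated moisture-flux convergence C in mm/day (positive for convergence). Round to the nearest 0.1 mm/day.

dPW/dt = +8.41 mm/day.
C = dPW/dt − E + P = (+8.41) − 3.9 + 13.3 = 17.8 mm/day.

C ≈ 17.8 mm/day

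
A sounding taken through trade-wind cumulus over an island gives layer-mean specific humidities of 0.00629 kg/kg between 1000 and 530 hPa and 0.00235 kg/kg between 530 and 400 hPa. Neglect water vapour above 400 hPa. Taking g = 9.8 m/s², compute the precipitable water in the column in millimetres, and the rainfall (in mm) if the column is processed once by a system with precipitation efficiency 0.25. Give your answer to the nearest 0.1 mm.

Precipitable water is the column-integrated vapour mass per unit area: PW = (1/g) Σ q̄ Δp, with q in kg/kg and Δp in Pa (1 kg/m² of water = 1 mm).
Layer 1000–530 hPa: Δp = 470 hPa = 47000 Pa, q̄ = 0.00629 kg/kg → 0.00629 × 47000 / 9.8 = 30.17 mm
Layer 530–400 hPa: Δp = 130 hPa = 13000 Pa, q̄ = 0.00235 kg/kg → 0.00235 × 13000 / 9.8 = 3.12 mm
PW = 30.17 + 3.12 = 33.29 ≈ 33.3 mm.
Rainfall = ε × PW = 0.25 × 33.3 = 8.3 mm.

PW ≈ 33.3 mm; rainfall ≈ 8.3 mm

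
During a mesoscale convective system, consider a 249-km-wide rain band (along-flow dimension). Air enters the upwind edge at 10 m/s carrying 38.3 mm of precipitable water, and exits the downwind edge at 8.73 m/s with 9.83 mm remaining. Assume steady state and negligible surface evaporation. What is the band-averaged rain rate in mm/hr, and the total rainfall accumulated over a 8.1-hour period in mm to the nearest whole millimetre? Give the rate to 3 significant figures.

R ≈ 4.30 mm/hr; total ≈ 35 mm

Column moisture flux per unit crosswind length is F = V × PW.
Inflow: F_in = 10 × 38.3 = 383 mm·m/s
Outflow: F_out = 8.73 × 9.83 = 85.8159 mm·m/s
Steady-state rate R = (F_in − F_out)/L = (383 − 85.8159) / 249000 m = 1.194e-03 mm/s.
R = 1.194e-03 × 3600 = 4.30 mm/hr.
Over 8.1 h: total = 4.30 × 8.1 = 34.83 ≈ 35 mm.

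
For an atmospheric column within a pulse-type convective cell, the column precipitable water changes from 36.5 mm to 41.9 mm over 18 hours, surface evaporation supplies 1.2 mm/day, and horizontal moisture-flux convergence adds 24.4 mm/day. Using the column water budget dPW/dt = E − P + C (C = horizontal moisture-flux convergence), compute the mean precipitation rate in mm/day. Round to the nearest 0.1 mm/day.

P ≈ 18.4 mm/day

dPW/dt = (41.9 − 36.5) mm / (18/24 day) = +7.200 mm/day.
P = E + C − dPW/dt = 1.2 + (24.4) − (+7.200) = 18.4 mm/day.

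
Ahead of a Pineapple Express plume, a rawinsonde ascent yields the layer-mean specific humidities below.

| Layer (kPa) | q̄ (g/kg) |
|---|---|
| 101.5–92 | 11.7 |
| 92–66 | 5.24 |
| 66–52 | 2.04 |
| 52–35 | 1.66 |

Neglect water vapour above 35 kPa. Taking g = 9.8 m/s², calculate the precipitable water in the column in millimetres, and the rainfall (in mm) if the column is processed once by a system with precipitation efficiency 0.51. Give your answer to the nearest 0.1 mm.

Precipitable water is the column-integrated vapour mass per unit area: PW = (1/g) Σ q̄ Δp, with q in kg/kg and Δp in Pa (1 kg/m² of water = 1 mm).
Layer 101.5–92 kPa: Δp = 95 hPa = 9500 Pa, q̄ = 0.0117 kg/kg → 0.0117 × 9500 / 9.8 = 11.34 mm
Layer 92–66 kPa: Δp = 260 hPa = 26000 Pa, q̄ = 0.00524 kg/kg → 0.00524 × 26000 / 9.8 = 13.90 mm
Layer 66–52 kPa: Δp = 140 hPa = 14000 Pa, q̄ = 0.00204 kg/kg → 0.00204 × 14000 / 9.8 = 2.91 mm
Layer 52–35 kPa: Δp = 170 hPa = 17000 Pa, q̄ = 0.00166 kg/kg → 0.00166 × 17000 / 9.8 = 2.88 mm
PW = 11.34 + 13.90 + 2.91 + 2.88 = 31.03 ≈ 31.0 mm.
Rainfall = ε × PW = 0.51 × 31.0 = 15.8 mm.

PW ≈ 31.0 mm; rainfall ≈ 15.8 mm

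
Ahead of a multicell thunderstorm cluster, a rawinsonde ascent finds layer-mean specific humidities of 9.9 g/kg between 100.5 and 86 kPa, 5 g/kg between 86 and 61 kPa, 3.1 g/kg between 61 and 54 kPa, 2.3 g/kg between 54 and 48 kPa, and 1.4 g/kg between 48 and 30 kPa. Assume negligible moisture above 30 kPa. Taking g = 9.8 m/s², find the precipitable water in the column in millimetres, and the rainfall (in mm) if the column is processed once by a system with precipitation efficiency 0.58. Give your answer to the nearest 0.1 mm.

PW ≈ 33.6 mm; rainfall ≈ 19.5 mm

Precipitable water is the column-integrated vapour mass per unit area: PW = (1/g) Σ q̄ Δp, with q in kg/kg and Δp in Pa (1 kg/m² of water = 1 mm).
Layer 100.5–86 kPa: Δp = 145 hPa = 14500 Pa, q̄ = 0.0099 kg/kg → 0.0099 × 14500 / 9.8 = 14.65 mm
Layer 86–61 kPa: Δp = 250 hPa = 25000 Pa, q̄ = 0.005 kg/kg → 0.005 × 25000 / 9.8 = 12.76 mm
Layer 61–54 kPa: Δp = 70 hPa = 7000 Pa, q̄ = 0.0031 kg/kg → 0.0031 × 7000 / 9.8 = 2.21 mm
Layer 54–48 kPa: Δp = 60 hPa = 6000 Pa, q̄ = 0.0023 kg/kg → 0.0023 × 6000 / 9.8 = 1.41 mm
Layer 48–30 kPa: Δp = 180 hPa = 18000 Pa, q̄ = 0.0014 kg/kg → 0.0014 × 18000 / 9.8 = 2.57 mm
PW = 14.65 + 12.76 + 2.21 + 1.41 + 2.57 = 33.60 ≈ 33.6 mm.
Rainfall = ε × PW = 0.58 × 33.6 = 19.5 mm.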